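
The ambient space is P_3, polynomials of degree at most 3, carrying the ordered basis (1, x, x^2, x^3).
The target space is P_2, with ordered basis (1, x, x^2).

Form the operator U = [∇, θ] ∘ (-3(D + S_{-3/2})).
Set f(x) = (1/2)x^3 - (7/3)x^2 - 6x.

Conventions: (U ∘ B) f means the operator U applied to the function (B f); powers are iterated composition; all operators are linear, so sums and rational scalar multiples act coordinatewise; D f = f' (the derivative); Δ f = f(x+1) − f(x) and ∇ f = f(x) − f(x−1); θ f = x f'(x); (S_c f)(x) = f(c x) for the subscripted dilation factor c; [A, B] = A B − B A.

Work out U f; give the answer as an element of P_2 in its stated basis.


the image equals g(x) = (243/16)x^2 - (63/8)x - 325/16

D f = (3/2)x^2 - (14/3)x - 6
S_{-3/2} f = -(27/16)x^3 - (21/4)x^2 + 9x
(D + S_{-3/2}) f = -(27/16)x^3 - (15/4)x^2 + (13/3)x - 6
(-3(D + S_{-3/2})) f = (81/16)x^3 + (45/4)x^2 - 13x + 18
θ (-3(D + S_{-3/2})) f = (243/16)x^3 + (45/2)x^2 - 13x
∇ θ (-3(D + S_{-3/2})) f = (729/16)x^2 - (9/16)x - 325/16
∇ (-3(D + S_{-3/2})) f = (243/16)x^2 + (117/16)x - 307/16
θ ∇ (-3(D + S_{-3/2})) f = (243/8)x^2 + (117/16)x
[∇, θ] (-3(D + S_{-3/2})) f = (243/16)x^2 - (63/8)x - 325/16


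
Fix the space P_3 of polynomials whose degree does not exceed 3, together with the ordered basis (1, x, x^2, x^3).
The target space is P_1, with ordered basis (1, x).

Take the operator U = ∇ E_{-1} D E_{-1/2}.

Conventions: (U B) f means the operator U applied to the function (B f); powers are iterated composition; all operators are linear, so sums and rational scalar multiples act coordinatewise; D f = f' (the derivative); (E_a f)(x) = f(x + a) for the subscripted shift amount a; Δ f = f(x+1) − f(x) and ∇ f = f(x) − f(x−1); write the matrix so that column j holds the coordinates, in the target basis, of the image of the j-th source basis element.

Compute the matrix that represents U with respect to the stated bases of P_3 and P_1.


the matrix is [[0, 0, 2, -12]; [0, 0, 0, 6]] (rows listed top to bottom)

image of 1: 0
image of x: 0
image of x^2: 2
image of x^3: 6x - 12
each image's coordinates form column j of the matrix


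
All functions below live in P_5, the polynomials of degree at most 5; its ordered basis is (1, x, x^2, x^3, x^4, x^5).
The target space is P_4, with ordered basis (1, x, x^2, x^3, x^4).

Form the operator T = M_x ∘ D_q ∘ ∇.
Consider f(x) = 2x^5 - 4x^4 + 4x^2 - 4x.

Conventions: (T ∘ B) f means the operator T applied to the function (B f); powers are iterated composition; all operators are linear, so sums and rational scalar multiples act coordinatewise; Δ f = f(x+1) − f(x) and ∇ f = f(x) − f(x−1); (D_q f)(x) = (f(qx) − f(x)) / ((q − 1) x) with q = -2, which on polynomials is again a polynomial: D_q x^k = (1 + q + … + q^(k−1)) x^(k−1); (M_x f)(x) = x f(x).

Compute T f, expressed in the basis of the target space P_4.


∇ f = 10x^4 - 36x^3 + 44x^2 - 18x - 2
D_q ∇ f = -50x^3 - 108x^2 - 44x - 18
M_x D_q ∇ f = -50x^4 - 108x^3 - 44x^2 - 18x

the image equals g(x) = -50x^4 - 108x^3 - 44x^2 - 18x


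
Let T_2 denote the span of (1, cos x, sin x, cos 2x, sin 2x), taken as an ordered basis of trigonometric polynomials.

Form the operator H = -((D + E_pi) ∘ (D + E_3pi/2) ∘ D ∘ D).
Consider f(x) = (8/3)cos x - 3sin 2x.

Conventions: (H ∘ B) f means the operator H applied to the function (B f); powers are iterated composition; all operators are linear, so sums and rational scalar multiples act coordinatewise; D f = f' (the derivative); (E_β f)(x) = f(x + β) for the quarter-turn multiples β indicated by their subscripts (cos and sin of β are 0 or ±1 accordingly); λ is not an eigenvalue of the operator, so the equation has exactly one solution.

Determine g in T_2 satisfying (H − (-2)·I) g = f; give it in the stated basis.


the result is g(x) = (4/3)cos x + (1/6)sin 2x

write g with unknown coordinates in the stated basis and equate coefficients in (H − (-2)·I) g = f
solving from the highest basis element down gives g = (4/3)cos x + (1/6)sin 2x
check: H g = -(10/3)sin 2x
so H g − (-2)·g = (8/3)cos x - 3sin 2x = f ✓


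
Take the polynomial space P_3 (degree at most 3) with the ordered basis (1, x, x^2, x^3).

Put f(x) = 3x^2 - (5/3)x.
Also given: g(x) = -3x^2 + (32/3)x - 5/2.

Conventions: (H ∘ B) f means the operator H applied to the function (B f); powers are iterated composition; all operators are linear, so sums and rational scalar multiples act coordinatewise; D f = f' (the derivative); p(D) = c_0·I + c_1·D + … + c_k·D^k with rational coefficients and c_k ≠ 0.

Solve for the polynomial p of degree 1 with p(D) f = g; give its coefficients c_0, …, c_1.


p(D) = -I + (3/2)·D, i.e. c_0 = -1, c_1 = 3/2

D^0 f = 3x^2 - (5/3)x
D^1 f = 6x - 5/3
matching coefficients of g against c_0 f + c_1 Df + … from the top degree down determines the c_i
solution: c_0 = -1, c_1 = 3/2


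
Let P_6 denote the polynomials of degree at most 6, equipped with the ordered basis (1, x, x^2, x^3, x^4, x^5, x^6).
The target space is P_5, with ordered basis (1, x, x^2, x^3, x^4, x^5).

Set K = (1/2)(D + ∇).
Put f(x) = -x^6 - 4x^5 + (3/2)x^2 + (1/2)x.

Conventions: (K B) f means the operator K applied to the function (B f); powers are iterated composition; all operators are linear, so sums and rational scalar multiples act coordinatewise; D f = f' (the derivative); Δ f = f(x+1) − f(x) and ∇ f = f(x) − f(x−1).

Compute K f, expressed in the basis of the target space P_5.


the image equals g(x) = -6x^5 - (25/2)x^4 + 10x^3 - (25/2)x^2 + 10x - 7/4

D f = -6x^5 - 20x^4 + 3x + 1/2
∇ f = -6x^5 - 5x^4 + 20x^3 - 25x^2 + 17x - 4
(D + ∇) f = -12x^5 - 25x^4 + 20x^3 - 25x^2 + 20x - 7/2
((1/2)(D + ∇)) f = -6x^5 - (25/2)x^4 + 10x^3 - (25/2)x^2 + 10x - 7/4


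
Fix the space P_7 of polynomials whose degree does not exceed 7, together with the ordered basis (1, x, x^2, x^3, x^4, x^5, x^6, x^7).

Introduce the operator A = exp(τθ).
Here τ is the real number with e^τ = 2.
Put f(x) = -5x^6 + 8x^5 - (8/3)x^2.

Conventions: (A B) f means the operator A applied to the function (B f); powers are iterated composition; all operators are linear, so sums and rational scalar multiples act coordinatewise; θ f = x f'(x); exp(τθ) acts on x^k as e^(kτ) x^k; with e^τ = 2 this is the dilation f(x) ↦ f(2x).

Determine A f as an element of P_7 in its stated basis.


g(x) = -320x^6 + 256x^5 - (32/3)x^2

exp(τθ) x^k = e^(kτ) x^k; with e^τ = 2 this sends x^k to 2^k x^k
x^2 ↦ 4 x^2
x^5 ↦ 32 x^5
x^6 ↦ 64 x^6
applying this coordinatewise to f: exp(τθ) f = -320x^6 + 256x^5 - (32/3)x^2


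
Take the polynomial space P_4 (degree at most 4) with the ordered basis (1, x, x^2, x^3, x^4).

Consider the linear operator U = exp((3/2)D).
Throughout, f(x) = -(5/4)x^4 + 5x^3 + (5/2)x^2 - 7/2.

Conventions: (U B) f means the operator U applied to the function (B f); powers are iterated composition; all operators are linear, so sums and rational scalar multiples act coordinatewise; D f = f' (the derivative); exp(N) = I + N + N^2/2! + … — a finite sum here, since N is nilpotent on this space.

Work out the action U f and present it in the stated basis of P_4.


order-1 term: -(15/2)x^3 + (45/2)x^2 + (15/2)x
order-2 term: -(135/8)x^2 + (135/4)x + 45/8
order-3 term: -(135/8)x + 135/8
order-4 term: -405/64
the series for exp((3/2)D) f terminates at order 4
exp((3/2)D) f = -(5/4)x^4 - (5/2)x^3 + (65/8)x^2 + (195/8)x + 811/64

the image equals g(x) = -(5/4)x^4 - (5/2)x^3 + (65/8)x^2 + (195/8)x + 811/64


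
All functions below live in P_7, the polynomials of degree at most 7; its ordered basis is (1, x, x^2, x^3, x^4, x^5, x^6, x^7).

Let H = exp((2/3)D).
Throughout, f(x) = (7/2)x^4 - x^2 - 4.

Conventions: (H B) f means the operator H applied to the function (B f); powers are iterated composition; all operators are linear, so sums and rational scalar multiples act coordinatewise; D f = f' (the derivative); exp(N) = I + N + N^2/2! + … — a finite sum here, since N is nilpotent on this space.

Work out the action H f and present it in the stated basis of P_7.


the image equals g(x) = (7/2)x^4 + (28/3)x^3 + (25/3)x^2 + (76/27)x - 304/81

order-1 term: (28/3)x^3 - (4/3)x
order-2 term: (28/3)x^2 - 4/9
order-3 term: (112/27)x
order-4 term: 56/81
the series for exp((2/3)D) f terminates at order 4
exp((2/3)D) f = (7/2)x^4 + (28/3)x^3 + (25/3)x^2 + (76/27)x - 304/81


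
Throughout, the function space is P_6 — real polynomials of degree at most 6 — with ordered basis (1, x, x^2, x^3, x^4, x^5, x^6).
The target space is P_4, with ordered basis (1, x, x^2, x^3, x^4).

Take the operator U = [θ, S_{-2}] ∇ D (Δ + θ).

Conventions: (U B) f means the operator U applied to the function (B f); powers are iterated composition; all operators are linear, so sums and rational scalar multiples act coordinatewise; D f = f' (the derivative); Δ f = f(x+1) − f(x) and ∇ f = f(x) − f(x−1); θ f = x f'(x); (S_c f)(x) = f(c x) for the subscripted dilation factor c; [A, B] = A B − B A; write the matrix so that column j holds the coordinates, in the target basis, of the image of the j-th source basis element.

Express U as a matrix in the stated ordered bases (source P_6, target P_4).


image of 1: 0
image of x: 0
image of x^2: 0
image of x^3: 0
image of x^4: 0
image of x^5: 0
image of x^6: 0
each image's coordinates form column j of the matrix

the matrix is [[0, 0, 0, 0, 0, 0, 0]; [0, 0, 0, 0, 0, 0, 0]; [0, 0, 0, 0, 0, 0, 0]; [0, 0, 0, 0, 0, 0, 0]; [0, 0, 0, 0, 0, 0, 0]] (rows listed top to bottom)


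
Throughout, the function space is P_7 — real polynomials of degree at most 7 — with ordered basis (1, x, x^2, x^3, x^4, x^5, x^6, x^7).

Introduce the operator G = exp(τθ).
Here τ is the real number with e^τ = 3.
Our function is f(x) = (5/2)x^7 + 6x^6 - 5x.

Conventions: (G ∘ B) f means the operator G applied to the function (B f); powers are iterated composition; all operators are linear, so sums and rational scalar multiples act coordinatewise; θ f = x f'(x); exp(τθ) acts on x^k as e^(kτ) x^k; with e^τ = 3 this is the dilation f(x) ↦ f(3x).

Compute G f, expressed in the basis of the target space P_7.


exp(τθ) x^k = e^(kτ) x^k; with e^τ = 3 this sends x^k to 3^k x^k
x ↦ 3 x
x^6 ↦ 729 x^6
x^7 ↦ 2187 x^7
applying this coordinatewise to f: exp(τθ) f = (10935/2)x^7 + 4374x^6 - 15x

the result is g(x) = (10935/2)x^7 + 4374x^6 - 15x


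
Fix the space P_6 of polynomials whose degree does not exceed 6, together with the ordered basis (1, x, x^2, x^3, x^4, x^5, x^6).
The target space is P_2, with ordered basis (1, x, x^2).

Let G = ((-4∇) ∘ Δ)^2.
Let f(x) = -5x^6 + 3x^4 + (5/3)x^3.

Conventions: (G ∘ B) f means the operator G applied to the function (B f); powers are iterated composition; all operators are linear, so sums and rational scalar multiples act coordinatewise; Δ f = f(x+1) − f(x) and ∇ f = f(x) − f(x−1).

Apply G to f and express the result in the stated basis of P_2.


Δ f = -30x^5 - 75x^4 - 88x^3 - 52x^2 - 13x - 1/3
∇ Δ f = -150x^4 - 114x^2 + 10x - 4
(-4∇) Δ f = 600x^4 + 456x^2 - 40x + 16
Δ ((-4∇) ∘ Δ) f = 2400x^3 + 3600x^2 + 3312x + 1016
∇ Δ ((-4∇) ∘ Δ) f = 7200x^2 + 2112
(-4∇) Δ ((-4∇) ∘ Δ) f = -28800x^2 - 8448

g(x) = -28800x^2 - 8448


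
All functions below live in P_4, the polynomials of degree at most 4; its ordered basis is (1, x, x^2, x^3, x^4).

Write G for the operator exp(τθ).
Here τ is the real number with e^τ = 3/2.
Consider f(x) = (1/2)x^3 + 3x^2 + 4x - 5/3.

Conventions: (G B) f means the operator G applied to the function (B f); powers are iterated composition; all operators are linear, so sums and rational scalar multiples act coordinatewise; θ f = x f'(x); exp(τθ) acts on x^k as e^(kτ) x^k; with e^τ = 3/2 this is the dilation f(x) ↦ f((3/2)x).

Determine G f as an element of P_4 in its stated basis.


exp(τθ) x^k = e^(kτ) x^k; with e^τ = 3/2 this sends x^k to (3/2)^k x^k
x ↦ 3/2 x
x^2 ↦ 9/4 x^2
x^3 ↦ 27/8 x^3
applying this coordinatewise to f: exp(τθ) f = (27/16)x^3 + (27/4)x^2 + 6x - 5/3

the image equals g(x) = (27/16)x^3 + (27/4)x^2 + 6x - 5/3


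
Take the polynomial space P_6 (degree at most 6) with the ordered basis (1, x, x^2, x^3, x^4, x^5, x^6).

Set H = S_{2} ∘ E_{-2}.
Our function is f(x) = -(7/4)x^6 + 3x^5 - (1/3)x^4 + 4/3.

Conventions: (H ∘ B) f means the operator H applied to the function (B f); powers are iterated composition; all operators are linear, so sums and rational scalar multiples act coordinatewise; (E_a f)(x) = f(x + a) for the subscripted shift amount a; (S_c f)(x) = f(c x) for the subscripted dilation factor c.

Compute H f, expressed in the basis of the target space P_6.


g(x) = -112x^6 + 768x^5 - (6496/3)x^4 + (9664/3)x^3 - 2672x^2 + (3520/3)x - 212

E_{-2} f = -(7/4)x^6 + 24x^5 - (406/3)x^4 + (1208/3)x^3 - 668x^2 + (1760/3)x - 212
S_{2} E_{-2} f = -112x^6 + 768x^5 - (6496/3)x^4 + (9664/3)x^3 - 2672x^2 + (3520/3)x - 212


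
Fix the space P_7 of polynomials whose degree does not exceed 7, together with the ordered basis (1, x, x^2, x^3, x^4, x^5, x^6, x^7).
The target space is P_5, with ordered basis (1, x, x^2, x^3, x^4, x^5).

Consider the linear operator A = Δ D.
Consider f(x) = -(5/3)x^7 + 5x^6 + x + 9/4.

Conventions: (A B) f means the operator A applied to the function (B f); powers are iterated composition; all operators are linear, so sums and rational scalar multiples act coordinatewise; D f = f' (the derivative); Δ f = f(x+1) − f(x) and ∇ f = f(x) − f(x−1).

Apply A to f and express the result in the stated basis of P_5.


D f = -(35/3)x^6 + 30x^5 + 1
Δ D f = -70x^5 - 25x^4 + (200/3)x^3 + 125x^2 + 80x + 55/3

the image equals g(x) = -70x^5 - 25x^4 + (200/3)x^3 + 125x^2 + 80x + 55/3


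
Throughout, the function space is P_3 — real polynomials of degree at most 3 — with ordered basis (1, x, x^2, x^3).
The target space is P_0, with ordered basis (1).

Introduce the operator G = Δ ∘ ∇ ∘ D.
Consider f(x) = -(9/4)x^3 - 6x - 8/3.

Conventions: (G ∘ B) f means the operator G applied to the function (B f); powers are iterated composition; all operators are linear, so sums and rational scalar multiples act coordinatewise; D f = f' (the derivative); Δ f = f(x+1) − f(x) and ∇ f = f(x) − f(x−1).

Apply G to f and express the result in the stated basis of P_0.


g(x) = -27/2

D f = -(27/4)x^2 - 6
∇ D f = -(27/2)x + 27/4
Δ ∇ D f = -27/2


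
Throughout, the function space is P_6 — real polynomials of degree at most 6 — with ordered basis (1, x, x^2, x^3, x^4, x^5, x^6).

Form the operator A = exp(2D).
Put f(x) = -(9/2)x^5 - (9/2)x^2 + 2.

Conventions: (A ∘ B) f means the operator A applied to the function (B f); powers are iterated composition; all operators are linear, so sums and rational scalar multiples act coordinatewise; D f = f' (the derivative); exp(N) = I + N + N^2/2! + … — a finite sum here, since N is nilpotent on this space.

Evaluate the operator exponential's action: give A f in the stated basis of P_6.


order-1 term: -45x^4 - 18x
order-2 term: -180x^3 - 18
order-3 term: -360x^2
order-4 term: -360x
order-5 term: -144
the series for exp(2D) f terminates at order 5
exp(2D) f = -(9/2)x^5 - 45x^4 - 180x^3 - (729/2)x^2 - 378x - 160

the result is g(x) = -(9/2)x^5 - 45x^4 - 180x^3 - (729/2)x^2 - 378x - 160


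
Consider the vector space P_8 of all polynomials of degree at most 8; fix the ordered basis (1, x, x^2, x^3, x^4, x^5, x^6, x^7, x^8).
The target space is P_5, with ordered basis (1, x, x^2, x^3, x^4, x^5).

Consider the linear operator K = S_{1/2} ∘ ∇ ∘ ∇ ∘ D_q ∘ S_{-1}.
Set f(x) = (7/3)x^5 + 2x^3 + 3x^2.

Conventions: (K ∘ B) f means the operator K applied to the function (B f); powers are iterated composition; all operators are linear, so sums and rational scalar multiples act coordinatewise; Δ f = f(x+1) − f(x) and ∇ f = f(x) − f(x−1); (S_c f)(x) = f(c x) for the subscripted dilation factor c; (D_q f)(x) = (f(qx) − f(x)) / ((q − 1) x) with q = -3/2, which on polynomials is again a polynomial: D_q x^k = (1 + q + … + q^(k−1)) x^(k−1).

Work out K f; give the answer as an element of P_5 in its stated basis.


the image equals g(x) = -(385/16)x^2 + (385/4)x - 2863/24

S_{-1} f = -(7/3)x^5 - 2x^3 + 3x^2
D_q S_{-1} f = -(385/48)x^4 - (7/2)x^2 - (3/2)x
∇ D_q S_{-1} f = -(385/12)x^3 + (385/8)x^2 - (469/12)x + 481/48
∇ ∇ D_q S_{-1} f = -(385/4)x^2 + (385/2)x - 2863/24
S_{1/2} (∇ ∘ ∇ ∘ D_q) S_{-1} f = -(385/16)x^2 + (385/4)x - 2863/24


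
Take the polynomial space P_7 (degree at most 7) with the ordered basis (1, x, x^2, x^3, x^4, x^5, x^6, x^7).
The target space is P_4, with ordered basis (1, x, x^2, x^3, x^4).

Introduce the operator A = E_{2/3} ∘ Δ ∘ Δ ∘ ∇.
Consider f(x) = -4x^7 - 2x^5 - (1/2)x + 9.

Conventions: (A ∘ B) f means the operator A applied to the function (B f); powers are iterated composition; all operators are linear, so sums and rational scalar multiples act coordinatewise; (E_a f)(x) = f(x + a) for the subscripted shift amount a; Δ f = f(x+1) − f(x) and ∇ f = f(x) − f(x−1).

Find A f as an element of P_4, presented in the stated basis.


∇ f = -28x^6 + 84x^5 - 150x^4 + 160x^3 - 104x^2 + 38x - 13/2
Δ ∇ f = -168x^5 - 320x^3 - 76x
Δ Δ ∇ f = -840x^4 - 1680x^3 - 2640x^2 - 1800x - 564
E_{2/3} Δ Δ ∇ f = -840x^4 - 3920x^3 - 8240x^2 - (77000/9)x - 97228/27

the image equals g(x) = -840x^4 - 3920x^3 - 8240x^2 - (77000/9)x - 97228/27


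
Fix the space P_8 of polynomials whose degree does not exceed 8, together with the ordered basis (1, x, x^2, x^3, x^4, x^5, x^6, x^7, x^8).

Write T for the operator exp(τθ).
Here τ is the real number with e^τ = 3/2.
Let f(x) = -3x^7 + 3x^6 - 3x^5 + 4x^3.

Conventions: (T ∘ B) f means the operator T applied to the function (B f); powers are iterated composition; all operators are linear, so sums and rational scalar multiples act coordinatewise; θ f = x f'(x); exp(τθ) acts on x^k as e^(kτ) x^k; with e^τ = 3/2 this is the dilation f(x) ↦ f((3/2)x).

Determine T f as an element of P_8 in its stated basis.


the result is g(x) = -(6561/128)x^7 + (2187/64)x^6 - (729/32)x^5 + (27/2)x^3

exp(τθ) x^k = e^(kτ) x^k; with e^τ = 3/2 this sends x^k to (3/2)^k x^k
x^3 ↦ 27/8 x^3
x^5 ↦ 243/32 x^5
x^6 ↦ 729/64 x^6
x^7 ↦ 2187/128 x^7
applying this coordinatewise to f: exp(τθ) f = -(6561/128)x^7 + (2187/64)x^6 - (729/32)x^5 + (27/2)x^3


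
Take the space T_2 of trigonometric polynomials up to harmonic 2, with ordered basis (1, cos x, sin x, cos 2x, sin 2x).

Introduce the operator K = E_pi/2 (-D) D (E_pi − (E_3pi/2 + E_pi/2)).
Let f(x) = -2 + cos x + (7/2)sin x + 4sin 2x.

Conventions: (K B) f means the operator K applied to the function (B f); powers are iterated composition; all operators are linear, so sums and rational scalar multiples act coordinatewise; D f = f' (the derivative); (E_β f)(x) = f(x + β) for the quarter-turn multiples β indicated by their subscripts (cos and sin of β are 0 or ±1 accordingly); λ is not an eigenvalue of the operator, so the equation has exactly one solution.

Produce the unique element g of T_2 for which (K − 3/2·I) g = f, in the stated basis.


write g with unknown coordinates in the stated basis and equate coefficients in (K − 3/2·I) g = f
solving from the highest basis element down gives g = 4/3 + (8/13)cos x - (25/13)sin x - (8/27)sin 2x
check: K g = (25/13)cos x + (8/13)sin x + (32/9)sin 2x
so K g − 3/2·g = -2 + cos x + (7/2)sin x + 4sin 2x = f ✓

g(x) = 4/3 + (8/13)cos x - (25/13)sin x - (8/27)sin 2x


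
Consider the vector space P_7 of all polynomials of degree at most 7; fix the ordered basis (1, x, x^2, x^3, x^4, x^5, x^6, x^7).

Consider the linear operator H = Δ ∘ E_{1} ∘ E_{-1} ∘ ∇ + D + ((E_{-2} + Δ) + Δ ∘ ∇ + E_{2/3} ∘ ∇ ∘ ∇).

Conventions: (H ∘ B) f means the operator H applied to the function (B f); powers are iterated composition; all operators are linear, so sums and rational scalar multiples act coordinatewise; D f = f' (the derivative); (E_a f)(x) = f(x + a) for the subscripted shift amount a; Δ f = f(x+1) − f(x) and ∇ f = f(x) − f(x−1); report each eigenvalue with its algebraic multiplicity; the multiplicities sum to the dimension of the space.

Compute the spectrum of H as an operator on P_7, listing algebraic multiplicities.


image of 1: 1
image of x: x
image of x^2: x^2 + 11
image of x^3: x^3 + 33x - 9
image of x^4: x^4 + 66x^2 - 36x + 73/3
image of x^5: x^5 + 110x^3 - 90x^2 + (365/3)x - 947/27
image of x^6: x^6 + 165x^4 - 180x^3 + 365x^2 - (1894/9)x + 2017/27
image of x^7: x^7 + 231x^5 - 315x^4 + (2555/3)x^3 - (6629/9)x^2 + (14119/27)x - 10889/81
the matrix is upper triangular; its diagonal is (1, 1, 1, 1, 1, 1, 1, 1)
for a triangular matrix the eigenvalues are the diagonal entries, with algebraic multiplicity their repetition count

λ = 1 (multiplicity 8)


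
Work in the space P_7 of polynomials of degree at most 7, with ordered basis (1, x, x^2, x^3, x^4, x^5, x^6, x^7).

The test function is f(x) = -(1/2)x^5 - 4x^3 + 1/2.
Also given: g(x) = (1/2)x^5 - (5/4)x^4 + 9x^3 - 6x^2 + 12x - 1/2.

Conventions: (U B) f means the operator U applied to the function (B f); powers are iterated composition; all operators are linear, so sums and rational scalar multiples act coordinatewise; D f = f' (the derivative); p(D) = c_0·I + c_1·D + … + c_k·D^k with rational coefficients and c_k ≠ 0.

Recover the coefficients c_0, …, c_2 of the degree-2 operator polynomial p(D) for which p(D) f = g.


p(D) = -I + (1/2)·D − (1/2)·D^2, i.e. c_0 = -1, c_1 = 1/2, c_2 = -1/2

D^0 f = -(1/2)x^5 - 4x^3 + 1/2
D^1 f = -(5/2)x^4 - 12x^2
D^2 f = -10x^3 - 24x
matching coefficients of g against c_0 f + c_1 Df + … from the top degree down determines the c_i
solution: c_0 = -1, c_1 = 1/2, c_2 = -1/2


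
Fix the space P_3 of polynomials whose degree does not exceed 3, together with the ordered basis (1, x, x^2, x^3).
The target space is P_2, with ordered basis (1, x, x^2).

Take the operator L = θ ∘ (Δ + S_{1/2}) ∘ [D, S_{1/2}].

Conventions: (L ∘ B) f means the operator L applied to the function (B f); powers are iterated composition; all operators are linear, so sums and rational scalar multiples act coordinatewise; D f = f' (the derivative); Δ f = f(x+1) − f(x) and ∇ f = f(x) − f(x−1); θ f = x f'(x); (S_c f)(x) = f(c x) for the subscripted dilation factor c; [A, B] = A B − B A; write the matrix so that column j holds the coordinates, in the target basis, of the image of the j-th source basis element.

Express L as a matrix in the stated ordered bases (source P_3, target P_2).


the matrix is [[0, 0, 0, 0]; [0, 0, -1/4, -3/4]; [0, 0, 0, -3/16]] (rows listed top to bottom)

image of 1: 0
image of x: 0
image of x^2: -(1/4)x
image of x^3: -(3/16)x^2 - (3/4)x
each image's coordinates form column j of the matrix


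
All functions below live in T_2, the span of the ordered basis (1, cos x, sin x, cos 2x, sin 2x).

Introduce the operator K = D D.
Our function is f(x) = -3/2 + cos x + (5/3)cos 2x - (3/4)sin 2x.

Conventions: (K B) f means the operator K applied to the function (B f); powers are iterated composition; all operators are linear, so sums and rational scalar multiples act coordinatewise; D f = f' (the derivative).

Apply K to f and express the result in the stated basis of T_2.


D f = -sin x - (3/2)cos 2x - (10/3)sin 2x
D D f = -cos x - (20/3)cos 2x + 3sin 2x

g(x) = -cos x - (20/3)cos 2x + 3sin 2x


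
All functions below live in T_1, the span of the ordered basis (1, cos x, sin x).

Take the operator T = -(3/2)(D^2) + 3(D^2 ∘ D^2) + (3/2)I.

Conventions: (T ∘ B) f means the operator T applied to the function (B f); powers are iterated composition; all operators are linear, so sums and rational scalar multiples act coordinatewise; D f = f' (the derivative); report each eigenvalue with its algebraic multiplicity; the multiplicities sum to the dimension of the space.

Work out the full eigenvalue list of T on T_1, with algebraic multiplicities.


image of 1: 3/2
image of cos x: 6cos x
image of sin x: 6sin x
the matrix is diagonal; its diagonal is (3/2, 6, 6)
for a triangular matrix the eigenvalues are the diagonal entries, with algebraic multiplicity their repetition count

λ = 3/2 (multiplicity 1), λ = 6 (multiplicity 2)


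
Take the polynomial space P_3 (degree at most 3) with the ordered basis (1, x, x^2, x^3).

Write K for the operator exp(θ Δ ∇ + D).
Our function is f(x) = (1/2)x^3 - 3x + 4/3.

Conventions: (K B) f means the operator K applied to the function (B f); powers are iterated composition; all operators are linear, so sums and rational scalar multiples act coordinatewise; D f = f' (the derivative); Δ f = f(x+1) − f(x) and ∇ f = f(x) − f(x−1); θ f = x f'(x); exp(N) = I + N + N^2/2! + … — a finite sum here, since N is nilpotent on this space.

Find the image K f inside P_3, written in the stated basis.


order-1 term: (3/2)x^2 + 3x - 3
order-2 term: (3/2)x + 3/2
order-3 term: 1/2
the series for exp(θ Δ ∇ + D) f terminates at order 3
exp(θ Δ ∇ + D) f = (1/2)x^3 + (3/2)x^2 + (3/2)x + 1/3

g(x) = (1/2)x^3 + (3/2)x^2 + (3/2)x + 1/3


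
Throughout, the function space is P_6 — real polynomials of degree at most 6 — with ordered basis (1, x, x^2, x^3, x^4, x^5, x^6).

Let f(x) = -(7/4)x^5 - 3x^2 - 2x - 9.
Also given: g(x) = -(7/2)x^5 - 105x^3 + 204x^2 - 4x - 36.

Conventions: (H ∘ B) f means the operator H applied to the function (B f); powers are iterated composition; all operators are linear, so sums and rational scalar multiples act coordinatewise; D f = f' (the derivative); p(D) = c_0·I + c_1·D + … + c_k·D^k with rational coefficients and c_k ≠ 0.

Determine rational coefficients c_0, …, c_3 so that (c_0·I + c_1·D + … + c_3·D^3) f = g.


D^0 f = -(7/4)x^5 - 3x^2 - 2x - 9
D^1 f = -(35/4)x^4 - 6x - 2
D^2 f = -35x^3 - 6
D^3 f = -105x^2
matching coefficients of g against c_0 f + c_1 Df + … from the top degree down determines the c_i
solution: c_0 = 2, c_1 = 0, c_2 = 3, c_3 = -2

p(D) = 2·I + 3·D^2 − 2·D^3, i.e. c_0 = 2, c_1 = 0, c_2 = 3, c_3 = -2


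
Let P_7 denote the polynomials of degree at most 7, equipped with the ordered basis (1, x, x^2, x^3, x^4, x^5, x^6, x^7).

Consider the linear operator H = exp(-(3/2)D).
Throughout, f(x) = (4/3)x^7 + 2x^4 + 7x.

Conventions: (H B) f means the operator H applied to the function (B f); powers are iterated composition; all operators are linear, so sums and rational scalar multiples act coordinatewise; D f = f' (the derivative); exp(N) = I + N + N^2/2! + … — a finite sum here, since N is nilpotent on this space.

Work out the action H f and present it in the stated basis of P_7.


the result is g(x) = (4/3)x^7 - 14x^6 + 63x^5 - (311/2)x^4 + (897/4)x^3 - (1485/8)x^2 + (1381/16)x - 741/32

order-1 term: -14x^6 - 12x^3 - 21/2
order-2 term: 63x^5 + 27x^2
order-3 term: -(315/2)x^4 - 27x
order-4 term: (945/4)x^3 + 81/8
order-5 term: -(1701/8)x^2
order-6 term: (1701/16)x
order-7 term: -729/32
the series for exp(-(3/2)D) f terminates at order 7
exp(-(3/2)D) f = (4/3)x^7 - 14x^6 + 63x^5 - (311/2)x^4 + (897/4)x^3 - (1485/8)x^2 + (1381/16)x - 741/32


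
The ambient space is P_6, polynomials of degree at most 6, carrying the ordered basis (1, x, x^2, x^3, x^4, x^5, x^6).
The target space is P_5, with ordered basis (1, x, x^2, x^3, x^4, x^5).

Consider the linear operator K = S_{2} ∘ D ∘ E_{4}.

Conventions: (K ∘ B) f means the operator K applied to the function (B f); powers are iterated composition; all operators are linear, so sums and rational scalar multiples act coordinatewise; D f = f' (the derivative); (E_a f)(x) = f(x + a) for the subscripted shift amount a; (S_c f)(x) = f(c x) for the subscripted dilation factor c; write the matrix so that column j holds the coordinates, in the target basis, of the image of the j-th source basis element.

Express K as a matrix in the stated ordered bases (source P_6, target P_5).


image of 1: 0
image of x: 1
image of x^2: 4x + 8
image of x^3: 12x^2 + 48x + 48
image of x^4: 32x^3 + 192x^2 + 384x + 256
image of x^5: 80x^4 + 640x^3 + 1920x^2 + 2560x + 1280
image of x^6: 192x^5 + 1920x^4 + 7680x^3 + 15360x^2 + 15360x + 6144
each image's coordinates form column j of the matrix

the matrix is [[0, 1, 8, 48, 256, 1280, 6144]; [0, 0, 4, 48, 384, 2560, 15360]; [0, 0, 0, 12, 192, 1920, 15360]; [0, 0, 0, 0, 32, 640, 7680]; [0, 0, 0, 0, 0, 80, 1920]; [0, 0, 0, 0, 0, 0, 192]] (rows listed top to bottom)


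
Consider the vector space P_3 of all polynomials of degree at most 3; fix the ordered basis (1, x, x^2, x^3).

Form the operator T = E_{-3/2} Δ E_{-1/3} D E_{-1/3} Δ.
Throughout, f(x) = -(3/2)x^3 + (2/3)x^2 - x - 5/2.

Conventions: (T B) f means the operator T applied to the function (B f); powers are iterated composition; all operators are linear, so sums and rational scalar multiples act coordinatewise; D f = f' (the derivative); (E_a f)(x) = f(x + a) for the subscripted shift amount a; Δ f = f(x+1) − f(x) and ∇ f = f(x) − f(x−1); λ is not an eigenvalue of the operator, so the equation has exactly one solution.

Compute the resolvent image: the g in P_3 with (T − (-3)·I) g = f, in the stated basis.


write g with unknown coordinates in the stated basis and equate coefficients in (T − (-3)·I) g = f
solving from the highest basis element down gives g = -(1/2)x^3 + (2/9)x^2 - (1/3)x + 1/6
check: T g = -3
so T g − (-3)·g = -(3/2)x^3 + (2/3)x^2 - x - 5/2 = f ✓

the result is g(x) = -(1/2)x^3 + (2/9)x^2 - (1/3)x + 1/6


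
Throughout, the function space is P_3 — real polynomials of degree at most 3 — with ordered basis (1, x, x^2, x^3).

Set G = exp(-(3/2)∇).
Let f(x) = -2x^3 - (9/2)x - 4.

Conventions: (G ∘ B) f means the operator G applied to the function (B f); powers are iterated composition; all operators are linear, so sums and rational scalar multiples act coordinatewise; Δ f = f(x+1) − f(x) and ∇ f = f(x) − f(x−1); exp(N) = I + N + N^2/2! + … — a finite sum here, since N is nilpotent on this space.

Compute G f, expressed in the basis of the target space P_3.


order-1 term: 9x^2 - 9x + 39/4
order-2 term: -(27/2)x + 27/2
order-3 term: 27/4
the series for exp(-(3/2)∇) f terminates at order 3
exp(-(3/2)∇) f = -2x^3 + 9x^2 - 27x + 26

the image equals g(x) = -2x^3 + 9x^2 - 27x + 26


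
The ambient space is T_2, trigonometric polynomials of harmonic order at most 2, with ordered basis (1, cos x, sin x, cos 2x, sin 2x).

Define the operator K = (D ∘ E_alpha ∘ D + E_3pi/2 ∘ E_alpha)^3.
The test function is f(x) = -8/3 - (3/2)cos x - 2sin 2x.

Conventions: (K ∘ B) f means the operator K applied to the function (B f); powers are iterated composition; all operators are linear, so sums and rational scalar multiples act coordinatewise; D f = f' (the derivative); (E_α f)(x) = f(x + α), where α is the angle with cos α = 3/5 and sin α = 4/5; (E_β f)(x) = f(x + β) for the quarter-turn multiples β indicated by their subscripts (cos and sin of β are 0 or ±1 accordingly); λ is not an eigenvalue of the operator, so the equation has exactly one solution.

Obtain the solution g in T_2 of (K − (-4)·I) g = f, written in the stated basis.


write g with unknown coordinates in the stated basis and equate coefficients in (K − (-4)·I) g = f
solving from the highest basis element down gives g = -8/15 - (531/1832)cos x - (483/1832)sin x + (208/18799)cos 2x + (62/5127)sin 2x
check: K g = -8/15 - (78/229)cos x + (483/458)sin x - (832/18799)cos 2x - (10502/5127)sin 2x
so K g − (-4)·g = -8/3 - (3/2)cos x - 2sin 2x = f ✓

the image equals g(x) = -8/15 - (531/1832)cos x - (483/1832)sin x + (208/18799)cos 2x + (62/5127)sin 2x


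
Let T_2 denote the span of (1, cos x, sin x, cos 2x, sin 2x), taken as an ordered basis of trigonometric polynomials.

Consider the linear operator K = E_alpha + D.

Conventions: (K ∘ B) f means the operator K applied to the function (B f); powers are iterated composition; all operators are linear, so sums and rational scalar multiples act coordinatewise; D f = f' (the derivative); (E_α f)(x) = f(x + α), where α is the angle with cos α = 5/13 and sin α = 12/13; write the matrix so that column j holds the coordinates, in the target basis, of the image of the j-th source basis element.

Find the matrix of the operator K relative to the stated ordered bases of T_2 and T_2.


the matrix is [[1, 0, 0, 0, 0]; [0, 5/13, 25/13, 0, 0]; [0, -25/13, 5/13, 0, 0]; [0, 0, 0, -119/169, 458/169]; [0, 0, 0, -458/169, -119/169]] (rows listed top to bottom)

image of 1: 1
image of cos x: (5/13)cos x - (25/13)sin x
image of sin x: (25/13)cos x + (5/13)sin x
image of cos 2x: -(119/169)cos 2x - (458/169)sin 2x
image of sin 2x: (458/169)cos 2x - (119/169)sin 2x
each image's coordinates form column j of the matrix


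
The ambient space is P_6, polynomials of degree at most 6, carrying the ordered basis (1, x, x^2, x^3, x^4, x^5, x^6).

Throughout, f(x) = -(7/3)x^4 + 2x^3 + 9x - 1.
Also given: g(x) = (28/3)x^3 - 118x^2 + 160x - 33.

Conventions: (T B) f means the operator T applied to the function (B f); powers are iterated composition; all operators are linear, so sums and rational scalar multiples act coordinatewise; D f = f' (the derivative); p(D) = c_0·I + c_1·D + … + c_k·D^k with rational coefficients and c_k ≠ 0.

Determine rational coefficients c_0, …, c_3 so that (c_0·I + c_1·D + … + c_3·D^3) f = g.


D^0 f = -(7/3)x^4 + 2x^3 + 9x - 1
D^1 f = -(28/3)x^3 + 6x^2 + 9
D^2 f = -28x^2 + 12x
D^3 f = -56x + 12
matching coefficients of g against c_0 f + c_1 Df + … from the top degree down determines the c_i
solution: c_0 = 0, c_1 = -1, c_2 = 4, c_3 = -2

c_0 = 0, c_1 = -1, c_2 = 4, c_3 = -2


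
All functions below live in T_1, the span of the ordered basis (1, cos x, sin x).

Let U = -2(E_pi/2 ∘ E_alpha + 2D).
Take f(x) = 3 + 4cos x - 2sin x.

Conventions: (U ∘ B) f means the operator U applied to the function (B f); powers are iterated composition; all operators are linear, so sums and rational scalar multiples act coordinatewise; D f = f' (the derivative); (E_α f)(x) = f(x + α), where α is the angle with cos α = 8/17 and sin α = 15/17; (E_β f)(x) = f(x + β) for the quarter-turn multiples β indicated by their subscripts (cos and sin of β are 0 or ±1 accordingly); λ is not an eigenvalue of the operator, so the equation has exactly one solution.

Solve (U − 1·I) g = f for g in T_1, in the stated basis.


write g with unknown coordinates in the stated basis and equate coefficients in (U − 1·I) g = f
solving from the highest basis element down gives g = -1 - (116/425)cos x - (362/425)sin x
check: U g = 2 + (1584/425)cos x - (1212/425)sin x
so U g − 1·g = 3 + 4cos x - 2sin x = f ✓

the image equals g(x) = -1 - (116/425)cos x - (362/425)sin x


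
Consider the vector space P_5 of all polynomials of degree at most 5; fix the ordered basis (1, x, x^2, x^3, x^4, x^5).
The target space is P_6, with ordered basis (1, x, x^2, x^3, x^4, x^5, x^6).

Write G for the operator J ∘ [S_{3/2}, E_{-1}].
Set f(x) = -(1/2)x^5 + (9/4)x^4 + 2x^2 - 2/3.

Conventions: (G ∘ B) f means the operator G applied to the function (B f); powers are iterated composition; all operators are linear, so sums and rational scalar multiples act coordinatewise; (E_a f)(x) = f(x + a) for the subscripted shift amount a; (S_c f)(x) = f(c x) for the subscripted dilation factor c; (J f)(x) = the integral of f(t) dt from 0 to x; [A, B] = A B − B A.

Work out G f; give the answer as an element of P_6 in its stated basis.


E_{-1} f = -(1/2)x^5 + (19/4)x^4 - 14x^3 + (41/2)x^2 - (31/2)x + 49/12
S_{3/2} E_{-1} f = -(243/64)x^5 + (1539/64)x^4 - (189/4)x^3 + (369/8)x^2 - (93/4)x + 49/12
S_{3/2} f = -(243/64)x^5 + (729/64)x^4 + (9/2)x^2 - 2/3
E_{-1} S_{3/2} f = -(243/64)x^5 + (243/8)x^4 - (2673/32)x^3 + (1773/16)x^2 - (4707/64)x + 913/48
[S_{3/2}, E_{-1}] f = -(405/64)x^4 + (1161/32)x^3 - (1035/16)x^2 + (3219/64)x - 239/16
J [S_{3/2}, E_{-1}] f = -(81/64)x^5 + (1161/128)x^4 - (345/16)x^3 + (3219/128)x^2 - (239/16)x

the result is g(x) = -(81/64)x^5 + (1161/128)x^4 - (345/16)x^3 + (3219/128)x^2 - (239/16)x


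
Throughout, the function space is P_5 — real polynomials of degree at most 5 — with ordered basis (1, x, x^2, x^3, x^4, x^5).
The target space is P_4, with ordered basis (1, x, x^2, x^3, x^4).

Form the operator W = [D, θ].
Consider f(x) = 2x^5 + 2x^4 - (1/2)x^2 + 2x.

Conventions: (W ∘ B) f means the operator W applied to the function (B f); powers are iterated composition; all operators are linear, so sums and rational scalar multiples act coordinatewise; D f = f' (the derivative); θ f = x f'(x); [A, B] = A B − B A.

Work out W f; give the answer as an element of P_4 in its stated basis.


g(x) = 10x^4 + 8x^3 - x + 2

θ f = 10x^5 + 8x^4 - x^2 + 2x
D θ f = 50x^4 + 32x^3 - 2x + 2
D f = 10x^4 + 8x^3 - x + 2
θ D f = 40x^4 + 24x^3 - x
[D, θ] f = 10x^4 + 8x^3 - x + 2


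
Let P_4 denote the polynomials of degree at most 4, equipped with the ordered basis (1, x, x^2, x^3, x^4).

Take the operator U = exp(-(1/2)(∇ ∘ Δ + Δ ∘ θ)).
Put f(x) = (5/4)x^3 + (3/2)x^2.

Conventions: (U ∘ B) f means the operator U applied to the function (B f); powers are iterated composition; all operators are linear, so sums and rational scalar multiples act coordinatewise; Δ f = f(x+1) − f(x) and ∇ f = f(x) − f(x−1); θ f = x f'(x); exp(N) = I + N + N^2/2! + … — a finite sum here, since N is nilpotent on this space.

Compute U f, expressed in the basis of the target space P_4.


g(x) = (5/4)x^3 - (33/8)x^2 - (27/4)x + 93/32

order-1 term: -(45/8)x^2 - (99/8)x - 39/8
order-2 term: (45/8)x + 279/32
order-3 term: -15/16
the series for exp(-(1/2)(∇ ∘ Δ + Δ ∘ θ)) f terminates at order 3
exp(-(1/2)(∇ ∘ Δ + Δ ∘ θ)) f = (5/4)x^3 - (33/8)x^2 - (27/4)x + 93/32


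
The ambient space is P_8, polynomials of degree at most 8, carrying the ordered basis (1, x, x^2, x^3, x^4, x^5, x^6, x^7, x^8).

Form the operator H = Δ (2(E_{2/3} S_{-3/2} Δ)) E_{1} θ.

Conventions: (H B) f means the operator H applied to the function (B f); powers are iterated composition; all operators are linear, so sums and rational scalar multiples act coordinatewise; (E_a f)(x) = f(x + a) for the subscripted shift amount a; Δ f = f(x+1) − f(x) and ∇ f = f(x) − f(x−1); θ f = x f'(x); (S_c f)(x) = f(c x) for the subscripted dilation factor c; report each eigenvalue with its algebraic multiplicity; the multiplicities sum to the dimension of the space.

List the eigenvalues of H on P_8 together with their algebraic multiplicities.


λ = 0 (multiplicity 9)

image of 1: 0
image of x: 0
image of x^2: -12
image of x^3: 81x + 27/2
image of x^4: -324x^2 - 108x - 48
image of x^5: (2025/2)x^3 + (2025/4)x^2 + 450x + 525/8
image of x^6: -(10935/4)x^4 - (3645/2)x^3 - 2430x^2 - (2835/4)x - 297/2
image of x^7: (107163/16)x^5 + (178605/32)x^4 + (19845/2)x^3 + (138915/32)x^2 + (14553/8)x + 7203/32
image of x^8: -15309x^6 - 15309x^5 - 34020x^4 - 19845x^3 - 12474x^2 - 3087x - 426
the matrix is upper triangular; its diagonal is (0, 0, 0, 0, 0, 0, 0, 0, 0)
for a triangular matrix the eigenvalues are the diagonal entries, with algebraic multiplicity their repetition count


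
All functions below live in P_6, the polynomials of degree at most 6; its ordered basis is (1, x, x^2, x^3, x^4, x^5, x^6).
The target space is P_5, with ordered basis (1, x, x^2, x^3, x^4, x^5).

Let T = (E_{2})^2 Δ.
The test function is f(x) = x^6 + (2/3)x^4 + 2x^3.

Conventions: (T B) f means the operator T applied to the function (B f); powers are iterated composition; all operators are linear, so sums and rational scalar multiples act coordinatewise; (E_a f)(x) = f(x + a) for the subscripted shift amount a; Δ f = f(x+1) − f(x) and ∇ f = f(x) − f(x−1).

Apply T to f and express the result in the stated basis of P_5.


Δ f = 6x^5 + 15x^4 + (68/3)x^3 + 25x^2 + (44/3)x + 11/3
E_{2} Δ f = 6x^5 + 75x^4 + (1148/3)x^3 + 1001x^2 + (4040/3)x + 2239/3
E_{2} E_{2} Δ f = 6x^5 + 135x^4 + (3668/3)x^3 + 5577x^2 + (38468/3)x + 11897

g(x) = 6x^5 + 135x^4 + (3668/3)x^3 + 5577x^2 + (38468/3)x + 11897
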